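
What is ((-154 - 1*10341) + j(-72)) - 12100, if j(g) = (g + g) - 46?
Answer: -22785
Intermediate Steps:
j(g) = -46 + 2*g (j(g) = 2*g - 46 = -46 + 2*g)
((-154 - 1*10341) + j(-72)) - 12100 = ((-154 - 1*10341) + (-46 + 2*(-72))) - 12100 = ((-154 - 10341) + (-46 - 144)) - 12100 = (-10495 - 190) - 12100 = -10685 - 12100 = -22785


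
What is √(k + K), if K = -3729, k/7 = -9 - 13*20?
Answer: 2*I*√1403 ≈ 74.913*I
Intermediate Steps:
k = -1883 (k = 7*(-9 - 13*20) = 7*(-9 - 260) = 7*(-269) = -1883)
√(k + K) = √(-1883 - 3729) = √(-5612) = 2*I*√1403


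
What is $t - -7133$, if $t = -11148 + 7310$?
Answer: $3295$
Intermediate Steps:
$t = -3838$
$t - -7133 = -3838 - -7133 = -3838 + 7133 = 3295$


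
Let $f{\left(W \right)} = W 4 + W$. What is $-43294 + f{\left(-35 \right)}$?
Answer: $-43469$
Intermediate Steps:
$f{\left(W \right)} = 5 W$ ($f{\left(W \right)} = 4 W + W = 5 W$)
$-43294 + f{\left(-35 \right)} = -43294 + 5 \left(-35\right) = -43294 - 175 = -43469$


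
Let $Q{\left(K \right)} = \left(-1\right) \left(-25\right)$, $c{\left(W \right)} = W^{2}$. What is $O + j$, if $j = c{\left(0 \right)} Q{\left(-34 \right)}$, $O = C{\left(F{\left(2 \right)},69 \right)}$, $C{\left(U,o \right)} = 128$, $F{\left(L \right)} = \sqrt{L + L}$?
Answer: $128$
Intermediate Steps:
$F{\left(L \right)} = \sqrt{2} \sqrt{L}$ ($F{\left(L \right)} = \sqrt{2 L} = \sqrt{2} \sqrt{L}$)
$Q{\left(K \right)} = 25$
$O = 128$
$j = 0$ ($j = 0^{2} \cdot 25 = 0 \cdot 25 = 0$)
$O + j = 128 + 0 = 128$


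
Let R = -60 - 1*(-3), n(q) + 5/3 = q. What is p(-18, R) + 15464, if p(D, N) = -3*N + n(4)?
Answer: 46912/3 ≈ 15637.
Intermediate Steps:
n(q) = -5/3 + q
R = -57 (R = -60 + 3 = -57)
p(D, N) = 7/3 - 3*N (p(D, N) = -3*N + (-5/3 + 4) = -3*N + 7/3 = 7/3 - 3*N)
p(-18, R) + 15464 = (7/3 - 3*(-57)) + 15464 = (7/3 + 171) + 15464 = 520/3 + 15464 = 46912/3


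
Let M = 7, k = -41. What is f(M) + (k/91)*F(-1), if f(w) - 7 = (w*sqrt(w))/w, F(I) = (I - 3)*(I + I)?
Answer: 309/91 + sqrt(7) ≈ 6.0414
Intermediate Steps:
F(I) = 2*I*(-3 + I) (F(I) = (-3 + I)*(2*I) = 2*I*(-3 + I))
f(w) = 7 + sqrt(w) (f(w) = 7 + (w*sqrt(w))/w = 7 + w**(3/2)/w = 7 + sqrt(w))
f(M) + (k/91)*F(-1) = (7 + sqrt(7)) + (-41/91)*(2*(-1)*(-3 - 1)) = (7 + sqrt(7)) + (-41*1/91)*(2*(-1)*(-4)) = (7 + sqrt(7)) - 41/91*8 = (7 + sqrt(7)) - 328/91 = 309/91 + sqrt(7)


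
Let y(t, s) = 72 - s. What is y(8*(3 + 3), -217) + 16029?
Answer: 16318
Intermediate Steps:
y(8*(3 + 3), -217) + 16029 = (72 - 1*(-217)) + 16029 = (72 + 217) + 16029 = 289 + 16029 = 16318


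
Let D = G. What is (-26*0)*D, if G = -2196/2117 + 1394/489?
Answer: 0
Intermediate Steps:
G = 1877254/1035213 (G = -2196*1/2117 + 1394*(1/489) = -2196/2117 + 1394/489 = 1877254/1035213 ≈ 1.8134)
D = 1877254/1035213 ≈ 1.8134
(-26*0)*D = -26*0*(1877254/1035213) = 0*(1877254/1035213) = 0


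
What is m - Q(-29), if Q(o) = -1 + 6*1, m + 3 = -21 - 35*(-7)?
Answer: 216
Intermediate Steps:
m = 221 (m = -3 + (-21 - 35*(-7)) = -3 + (-21 + 245) = -3 + 224 = 221)
Q(o) = 5 (Q(o) = -1 + 6 = 5)
m - Q(-29) = 221 - 1*5 = 221 - 5 = 216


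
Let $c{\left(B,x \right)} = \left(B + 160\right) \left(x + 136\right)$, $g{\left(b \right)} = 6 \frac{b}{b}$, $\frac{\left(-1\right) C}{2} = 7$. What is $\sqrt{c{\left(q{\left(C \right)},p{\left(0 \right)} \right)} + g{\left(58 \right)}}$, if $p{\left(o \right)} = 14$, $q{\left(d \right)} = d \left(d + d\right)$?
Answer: $\sqrt{82806} \approx 287.76$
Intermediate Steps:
$C = -14$ ($C = \left(-2\right) 7 = -14$)
$q{\left(d \right)} = 2 d^{2}$ ($q{\left(d \right)} = d 2 d = 2 d^{2}$)
$g{\left(b \right)} = 6$ ($g{\left(b \right)} = 6 \cdot 1 = 6$)
$c{\left(B,x \right)} = \left(136 + x\right) \left(160 + B\right)$ ($c{\left(B,x \right)} = \left(160 + B\right) \left(136 + x\right) = \left(136 + x\right) \left(160 + B\right)$)
$\sqrt{c{\left(q{\left(C \right)},p{\left(0 \right)} \right)} + g{\left(58 \right)}} = \sqrt{\left(21760 + 136 \cdot 2 \left(-14\right)^{2} + 160 \cdot 14 + 2 \left(-14\right)^{2} \cdot 14\right) + 6} = \sqrt{\left(21760 + 136 \cdot 2 \cdot 196 + 2240 + 2 \cdot 196 \cdot 14\right) + 6} = \sqrt{\left(21760 + 136 \cdot 392 + 2240 + 392 \cdot 14\right) + 6} = \sqrt{\left(21760 + 53312 + 2240 + 5488\right) + 6} = \sqrt{82800 + 6} = \sqrt{82806}$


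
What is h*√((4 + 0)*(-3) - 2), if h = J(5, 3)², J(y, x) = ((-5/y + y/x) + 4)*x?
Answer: 196*I*√14 ≈ 733.37*I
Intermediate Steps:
J(y, x) = x*(4 - 5/y + y/x) (J(y, x) = (4 - 5/y + y/x)*x = x*(4 - 5/y + y/x))
h = 196 (h = (5 + 4*3 - 5*3/5)² = (5 + 12 - 5*3*⅕)² = (5 + 12 - 3)² = 14² = 196)
h*√((4 + 0)*(-3) - 2) = 196*√((4 + 0)*(-3) - 2) = 196*√(4*(-3) - 2) = 196*√(-12 - 2) = 196*√(-14) = 196*(I*√14) = 196*I*√14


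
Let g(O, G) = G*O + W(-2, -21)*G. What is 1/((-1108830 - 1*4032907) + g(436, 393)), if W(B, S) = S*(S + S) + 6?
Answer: -1/4621405 ≈ -2.1638e-7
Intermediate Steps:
W(B, S) = 6 + 2*S² (W(B, S) = S*(2*S) + 6 = 2*S² + 6 = 6 + 2*S²)
g(O, G) = 888*G + G*O (g(O, G) = G*O + (6 + 2*(-21)²)*G = G*O + (6 + 2*441)*G = G*O + (6 + 882)*G = G*O + 888*G = 888*G + G*O)
1/((-1108830 - 1*4032907) + g(436, 393)) = 1/((-1108830 - 1*4032907) + 393*(888 + 436)) = 1/((-1108830 - 4032907) + 393*1324) = 1/(-5141737 + 520332) = 1/(-4621405) = -1/4621405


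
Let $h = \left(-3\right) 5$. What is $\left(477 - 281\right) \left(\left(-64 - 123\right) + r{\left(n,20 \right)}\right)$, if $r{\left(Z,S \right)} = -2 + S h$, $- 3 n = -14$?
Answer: $-95844$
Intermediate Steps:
$n = \frac{14}{3}$ ($n = \left(- \frac{1}{3}\right) \left(-14\right) = \frac{14}{3} \approx 4.6667$)
$h = -15$
$r{\left(Z,S \right)} = -2 - 15 S$ ($r{\left(Z,S \right)} = -2 + S \left(-15\right) = -2 - 15 S$)
$\left(477 - 281\right) \left(\left(-64 - 123\right) + r{\left(n,20 \right)}\right) = \left(477 - 281\right) \left(\left(-64 - 123\right) - 302\right) = 196 \left(-187 - 302\right) = 196 \left(-489\right) = -95844$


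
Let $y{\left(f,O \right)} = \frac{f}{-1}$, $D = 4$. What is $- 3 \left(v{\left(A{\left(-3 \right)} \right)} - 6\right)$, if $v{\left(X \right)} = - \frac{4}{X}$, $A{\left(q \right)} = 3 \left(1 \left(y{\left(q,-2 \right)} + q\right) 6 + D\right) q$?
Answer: $\frac{53}{3} \approx 17.667$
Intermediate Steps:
$y{\left(f,O \right)} = - f$ ($y{\left(f,O \right)} = f \left(-1\right) = - f$)
$A{\left(q \right)} = 12 q$ ($A{\left(q \right)} = 3 \left(1 \left(- q + q\right) 6 + 4\right) q = 3 \left(1 \cdot 0 \cdot 6 + 4\right) q = 3 \left(0 \cdot 6 + 4\right) q = 3 \left(0 + 4\right) q = 3 \cdot 4 q = 12 q$)
$- 3 \left(v{\left(A{\left(-3 \right)} \right)} - 6\right) = - 3 \left(- \frac{4}{12 \left(-3\right)} - 6\right) = - 3 \left(- \frac{4}{-36} - 6\right) = - 3 \left(\left(-4\right) \left(- \frac{1}{36}\right) - 6\right) = - 3 \left(\frac{1}{9} - 6\right) = \left(-3\right) \left(- \frac{53}{9}\right) = \frac{53}{3}$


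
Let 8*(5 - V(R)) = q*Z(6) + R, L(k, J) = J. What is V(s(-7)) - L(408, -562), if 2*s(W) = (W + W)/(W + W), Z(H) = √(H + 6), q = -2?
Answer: 9071/16 + √3/2 ≈ 567.80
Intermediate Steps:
Z(H) = √(6 + H)
s(W) = ½ (s(W) = ((W + W)/(W + W))/2 = ((2*W)/((2*W)))/2 = ((2*W)*(1/(2*W)))/2 = (½)*1 = ½)
V(R) = 5 + √3/2 - R/8 (V(R) = 5 - (-2*√(6 + 6) + R)/8 = 5 - (-4*√3 + R)/8 = 5 - (R - 4*√3)/8 = 5 + (√3/2 - R/8) = 5 + √3/2 - R/8)
V(s(-7)) - L(408, -562) = (5 + √3/2 - ⅛*½) - 1*(-562) = (5 + √3/2 - 1/16) + 562 = (79/16 + √3/2) + 562 = 9071/16 + √3/2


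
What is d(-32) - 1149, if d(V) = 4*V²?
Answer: 2947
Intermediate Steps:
d(-32) - 1149 = 4*(-32)² - 1149 = 4*1024 - 1149 = 4096 - 1149 = 2947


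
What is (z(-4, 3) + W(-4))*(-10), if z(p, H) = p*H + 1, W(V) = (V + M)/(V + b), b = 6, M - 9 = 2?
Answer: 75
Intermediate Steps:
M = 11 (M = 9 + 2 = 11)
W(V) = (11 + V)/(6 + V) (W(V) = (V + 11)/(V + 6) = (11 + V)/(6 + V))
z(p, H) = 1 + H*p (z(p, H) = H*p + 1 = 1 + H*p)
(z(-4, 3) + W(-4))*(-10) = ((1 + 3*(-4)) + (11 - 4)/(6 - 4))*(-10) = ((1 - 12) + 7/2)*(-10) = (-11 + (1/2)*7)*(-10) = (-11 + 7/2)*(-10) = -15/2*(-10) = 75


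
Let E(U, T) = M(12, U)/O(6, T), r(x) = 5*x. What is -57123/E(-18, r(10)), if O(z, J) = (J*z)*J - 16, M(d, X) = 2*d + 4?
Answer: -213982758/7 ≈ -3.0569e+7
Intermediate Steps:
M(d, X) = 4 + 2*d
O(z, J) = -16 + z*J² (O(z, J) = z*J² - 16 = -16 + z*J²)
E(U, T) = 28/(-16 + 6*T²) (E(U, T) = (4 + 2*12)/(-16 + 6*T²) = (4 + 24)/(-16 + 6*T²) = 28/(-16 + 6*T²))
-57123/E(-18, r(10)) = -57123/(14/(-8 + 3*(5*10)²)) = -57123/(14/(-8 + 3*50²)) = -57123/(14/(-8 + 3*2500)) = -57123/(14/(-8 + 7500)) = -57123/(14/7492) = -57123/(14*(1/7492)) = -57123/7/3746 = -57123*3746/7 = -213982758/7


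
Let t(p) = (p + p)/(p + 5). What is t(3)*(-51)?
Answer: -153/4 ≈ -38.250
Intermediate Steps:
t(p) = 2*p/(5 + p) (t(p) = (2*p)/(5 + p) = 2*p/(5 + p))
t(3)*(-51) = (2*3/(5 + 3))*(-51) = (2*3/8)*(-51) = (2*3*(1/8))*(-51) = (3/4)*(-51) = -153/4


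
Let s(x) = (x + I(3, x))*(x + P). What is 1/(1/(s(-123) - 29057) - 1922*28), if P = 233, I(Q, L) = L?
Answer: -56117/3019992473 ≈ -1.8582e-5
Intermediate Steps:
s(x) = 2*x*(233 + x) (s(x) = (x + x)*(x + 233) = (2*x)*(233 + x) = 2*x*(233 + x))
1/(1/(s(-123) - 29057) - 1922*28) = 1/(1/(2*(-123)*(233 - 123) - 29057) - 1922*28) = 1/(1/(2*(-123)*110 - 29057) - 53816) = 1/(1/(-27060 - 29057) - 53816) = 1/(1/(-56117) - 53816) = 1/(-1/56117 - 53816) = 1/(-3019992473/56117) = -56117/3019992473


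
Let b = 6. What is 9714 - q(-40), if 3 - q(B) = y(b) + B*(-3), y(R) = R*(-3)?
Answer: 9813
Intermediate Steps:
y(R) = -3*R
q(B) = 21 + 3*B (q(B) = 3 - (-3*6 + B*(-3)) = 3 - (-18 - 3*B) = 3 + (18 + 3*B) = 21 + 3*B)
9714 - q(-40) = 9714 - (21 + 3*(-40)) = 9714 - (21 - 120) = 9714 - 1*(-99) = 9714 + 99 = 9813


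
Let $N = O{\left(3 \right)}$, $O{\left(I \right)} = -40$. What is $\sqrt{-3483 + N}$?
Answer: $i \sqrt{3523} \approx 59.355 i$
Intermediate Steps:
$N = -40$
$\sqrt{-3483 + N} = \sqrt{-3483 - 40} = \sqrt{-3523} = i \sqrt{3523}$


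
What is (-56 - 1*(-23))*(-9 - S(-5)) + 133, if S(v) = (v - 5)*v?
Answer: 2080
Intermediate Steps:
S(v) = v*(-5 + v) (S(v) = (-5 + v)*v = v*(-5 + v))
(-56 - 1*(-23))*(-9 - S(-5)) + 133 = (-56 - 1*(-23))*(-9 - (-5)*(-5 - 5)) + 133 = (-56 + 23)*(-9 - (-5)*(-10)) + 133 = -33*(-9 - 1*50) + 133 = -33*(-9 - 50) + 133 = -33*(-59) + 133 = 1947 + 133 = 2080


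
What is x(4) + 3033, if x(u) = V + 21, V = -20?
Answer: 3034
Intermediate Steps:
x(u) = 1 (x(u) = -20 + 21 = 1)
x(4) + 3033 = 1 + 3033 = 3034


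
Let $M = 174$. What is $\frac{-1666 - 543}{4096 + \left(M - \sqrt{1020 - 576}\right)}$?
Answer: $- \frac{4716215}{9116228} - \frac{2209 \sqrt{111}}{9116228} \approx -0.5199$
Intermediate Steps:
$\frac{-1666 - 543}{4096 + \left(M - \sqrt{1020 - 576}\right)} = \frac{-1666 - 543}{4096 + \left(174 - \sqrt{1020 - 576}\right)} = - \frac{2209}{4096 + \left(174 - \sqrt{444}\right)} = - \frac{2209}{4096 + \left(174 - 2 \sqrt{111}\right)} = - \frac{2209}{4270 - 2 \sqrt{111}}$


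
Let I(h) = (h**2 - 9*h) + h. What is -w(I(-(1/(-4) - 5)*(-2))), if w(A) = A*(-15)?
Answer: 11655/4 ≈ 2913.8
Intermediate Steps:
I(h) = h**2 - 8*h
w(A) = -15*A
-w(I(-(1/(-4) - 5)*(-2))) = -(-15)*(-(1/(-4) - 5)*(-2))*(-8 - (1/(-4) - 5)*(-2)) = -(-15)*(-(-1/4 - 5)*(-2))*(-8 - (-1/4 - 5)*(-2)) = -(-15)*(-(-21)*(-2)/4)*(-8 - (-21)*(-2)/4) = -(-15)*(-1*21/2)*(-8 - 1*21/2) = -(-15)*(-21*(-8 - 21/2)/2) = -(-15)*(-21/2*(-37/2)) = -(-15)*777/4 = -1*(-11655/4) = 11655/4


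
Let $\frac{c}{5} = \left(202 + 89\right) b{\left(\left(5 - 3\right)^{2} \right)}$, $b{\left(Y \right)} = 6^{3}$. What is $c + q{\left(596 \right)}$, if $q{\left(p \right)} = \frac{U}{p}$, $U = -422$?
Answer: $\frac{93655229}{298} \approx 3.1428 \cdot 10^{5}$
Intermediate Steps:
$b{\left(Y \right)} = 216$
$c = 314280$ ($c = 5 \left(202 + 89\right) 216 = 5 \cdot 291 \cdot 216 = 5 \cdot 62856 = 314280$)
$q{\left(p \right)} = - \frac{422}{p}$
$c + q{\left(596 \right)} = 314280 - \frac{422}{596} = 314280 - \frac{211}{298} = \frac{93655229}{298}$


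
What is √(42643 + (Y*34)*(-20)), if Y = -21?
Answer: √56923 ≈ 238.59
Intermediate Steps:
√(42643 + (Y*34)*(-20)) = √(42643 - 21*34*(-20)) = √(42643 - 714*(-20)) = √(42643 + 14280) = √56923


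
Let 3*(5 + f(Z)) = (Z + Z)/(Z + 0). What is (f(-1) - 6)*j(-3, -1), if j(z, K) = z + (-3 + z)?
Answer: 93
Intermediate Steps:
f(Z) = -13/3 (f(Z) = -5 + ((Z + Z)/(Z + 0))/3 = -5 + ((2*Z)/Z)/3 = -5 + (1/3)*2 = -5 + 2/3 = -13/3)
j(z, K) = -3 + 2*z
(f(-1) - 6)*j(-3, -1) = (-13/3 - 6)*(-3 + 2*(-3)) = -31*(-3 - 6)/3 = -31/3*(-9) = 93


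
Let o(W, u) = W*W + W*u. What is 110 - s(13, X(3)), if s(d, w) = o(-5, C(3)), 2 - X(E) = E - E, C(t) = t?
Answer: 100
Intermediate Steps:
X(E) = 2 (X(E) = 2 - (E - E) = 2 - 1*0 = 2 + 0 = 2)
o(W, u) = W² + W*u
s(d, w) = 10 (s(d, w) = -5*(-5 + 3) = -5*(-2) = 10)
110 - s(13, X(3)) = 110 - 1*10 = 110 - 10 = 100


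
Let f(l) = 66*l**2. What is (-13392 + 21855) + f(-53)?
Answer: 193857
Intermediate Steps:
(-13392 + 21855) + f(-53) = (-13392 + 21855) + 66*(-53)**2 = 8463 + 66*2809 = 8463 + 185394 = 193857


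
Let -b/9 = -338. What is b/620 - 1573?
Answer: -486109/310 ≈ -1568.1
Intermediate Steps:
b = 3042 (b = -9*(-338) = 3042)
b/620 - 1573 = 3042/620 - 1573 = (1/620)*3042 - 1573 = 1521/310 - 1573 = -486109/310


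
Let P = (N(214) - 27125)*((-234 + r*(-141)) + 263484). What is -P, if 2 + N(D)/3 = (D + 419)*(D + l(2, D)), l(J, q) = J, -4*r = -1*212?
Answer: -97976147181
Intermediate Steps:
r = 53 (r = -(-1)*212/4 = -1/4*(-212) = 53)
N(D) = -6 + 3*(2 + D)*(419 + D) (N(D) = -6 + 3*((D + 419)*(D + 2)) = -6 + 3*((419 + D)*(2 + D)) = -6 + 3*((2 + D)*(419 + D)) = -6 + 3*(2 + D)*(419 + D))
P = 97976147181 (P = ((2508 + 3*214**2 + 1263*214) - 27125)*((-234 + 53*(-141)) + 263484) = ((2508 + 3*45796 + 270282) - 27125)*((-234 - 7473) + 263484) = ((2508 + 137388 + 270282) - 27125)*(-7707 + 263484) = (410178 - 27125)*255777 = 383053*255777 = 97976147181)
-P = -1*97976147181 = -97976147181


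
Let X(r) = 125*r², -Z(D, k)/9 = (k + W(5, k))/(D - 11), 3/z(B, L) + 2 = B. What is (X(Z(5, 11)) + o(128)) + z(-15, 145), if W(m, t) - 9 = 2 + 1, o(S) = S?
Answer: 10125817/68 ≈ 1.4891e+5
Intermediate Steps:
W(m, t) = 12 (W(m, t) = 9 + (2 + 1) = 9 + 3 = 12)
z(B, L) = 3/(-2 + B)
Z(D, k) = -9*(12 + k)/(-11 + D) (Z(D, k) = -9*(k + 12)/(D - 11) = -9*(12 + k)/(-11 + D))
(X(Z(5, 11)) + o(128)) + z(-15, 145) = (125*(9*(-12 - 1*11)/(-11 + 5))² + 128) + 3/(-2 - 15) = (125*(9*(-12 - 11)/(-6))² + 128) + 3/(-17) = (125*(9*(-⅙)*(-23))² + 128) + 3*(-1/17) = (125*(69/2)² + 128) - 3/17 = (125*(4761/4) + 128) - 3/17 = (595125/4 + 128) - 3/17 = 595637/4 - 3/17 = 10125817/68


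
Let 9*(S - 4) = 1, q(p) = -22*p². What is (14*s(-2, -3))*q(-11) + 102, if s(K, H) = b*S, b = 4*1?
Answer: -5514746/9 ≈ -6.1275e+5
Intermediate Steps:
S = 37/9 (S = 4 + (⅑)*1 = 4 + ⅑ = 37/9 ≈ 4.1111)
b = 4
s(K, H) = 148/9 (s(K, H) = 4*(37/9) = 148/9)
(14*s(-2, -3))*q(-11) + 102 = (14*(148/9))*(-22*(-11)²) + 102 = 2072*(-22*121)/9 + 102 = (2072/9)*(-2662) + 102 = -5515664/9 + 102 = -5514746/9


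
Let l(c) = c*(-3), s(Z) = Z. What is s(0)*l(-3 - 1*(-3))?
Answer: 0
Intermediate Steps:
l(c) = -3*c
s(0)*l(-3 - 1*(-3)) = 0*(-3*(-3 - 1*(-3))) = 0*(-3*(-3 + 3)) = 0*(-3*0) = 0*0 = 0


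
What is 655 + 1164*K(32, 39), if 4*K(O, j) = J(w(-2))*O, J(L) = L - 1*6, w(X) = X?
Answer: -73841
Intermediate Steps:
J(L) = -6 + L (J(L) = L - 6 = -6 + L)
K(O, j) = -2*O (K(O, j) = ((-6 - 2)*O)/4 = (-8*O)/4 = -2*O)
655 + 1164*K(32, 39) = 655 + 1164*(-2*32) = 655 + 1164*(-64) = 655 - 74496 = -73841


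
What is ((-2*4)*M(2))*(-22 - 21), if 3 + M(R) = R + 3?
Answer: 688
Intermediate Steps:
M(R) = R (M(R) = -3 + (R + 3) = -3 + (3 + R) = R)
((-2*4)*M(2))*(-22 - 21) = (-2*4*2)*(-22 - 21) = -8*2*(-43) = -16*(-43) = 688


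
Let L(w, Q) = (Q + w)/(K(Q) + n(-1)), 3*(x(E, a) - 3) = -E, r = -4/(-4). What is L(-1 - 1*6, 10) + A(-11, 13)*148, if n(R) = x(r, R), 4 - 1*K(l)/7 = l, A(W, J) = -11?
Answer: -192113/118 ≈ -1628.1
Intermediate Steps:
K(l) = 28 - 7*l
r = 1 (r = -4*(-1/4) = 1)
x(E, a) = 3 - E/3 (x(E, a) = 3 + (-E)/3 = 3 - E/3)
n(R) = 8/3 (n(R) = 3 - 1/3*1 = 3 - 1/3 = 8/3)
L(w, Q) = (Q + w)/(92/3 - 7*Q) (L(w, Q) = (Q + w)/((28 - 7*Q) + 8/3) = (Q + w)/(92/3 - 7*Q))
L(-1 - 1*6, 10) + A(-11, 13)*148 = 3*(-1*10 - (-1 - 1*6))/(-92 + 21*10) - 11*148 = 3*(-10 - (-1 - 6))/(-92 + 210) - 1628 = 3*(-10 - 1*(-7))/118 - 1628 = 3*(1/118)*(-10 + 7) - 1628 = 3*(1/118)*(-3) - 1628 = -9/118 - 1628 = -192113/118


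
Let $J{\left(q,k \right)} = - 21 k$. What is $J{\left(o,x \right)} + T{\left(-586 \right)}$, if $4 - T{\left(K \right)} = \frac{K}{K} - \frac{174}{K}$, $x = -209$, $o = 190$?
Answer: $\frac{1286769}{293} \approx 4391.7$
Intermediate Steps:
$T{\left(K \right)} = 3 + \frac{174}{K}$ ($T{\left(K \right)} = 4 - \left(\frac{K}{K} - \frac{174}{K}\right) = 4 - \left(1 - \frac{174}{K}\right) = 3 + \frac{174}{K}$)
$J{\left(o,x \right)} + T{\left(-586 \right)} = \left(-21\right) \left(-209\right) + \left(3 + \frac{174}{-586}\right) = 4389 + \left(3 + 174 \left(- \frac{1}{586}\right)\right) = 4389 + \left(3 - \frac{87}{293}\right) = 4389 + \frac{792}{293} = \frac{1286769}{293}$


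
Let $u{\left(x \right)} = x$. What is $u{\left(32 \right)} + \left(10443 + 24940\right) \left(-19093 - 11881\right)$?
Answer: $-1095953010$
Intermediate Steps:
$u{\left(32 \right)} + \left(10443 + 24940\right) \left(-19093 - 11881\right) = 32 + \left(10443 + 24940\right) \left(-19093 - 11881\right) = 32 + 35383 \left(-30974\right) = 32 - 1095953042 = -1095953010$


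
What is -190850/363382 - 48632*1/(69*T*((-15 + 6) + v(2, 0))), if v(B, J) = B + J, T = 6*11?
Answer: 2897019281/2895972849 ≈ 1.0004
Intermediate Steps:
T = 66
-190850/363382 - 48632*1/(69*T*((-15 + 6) + v(2, 0))) = -190850/363382 - 48632*1/(4554*((-15 + 6) + (2 + 0))) = -190850*1/363382 - 48632*1/(4554*(-9 + 2)) = -95425/181691 - 48632/(-7*69*66) = -95425/181691 - 48632/((-483*66)) = -95425/181691 - 48632/(-31878) = -95425/181691 - 48632*(-1/31878) = -95425/181691 + 24316/15939 = 2897019281/2895972849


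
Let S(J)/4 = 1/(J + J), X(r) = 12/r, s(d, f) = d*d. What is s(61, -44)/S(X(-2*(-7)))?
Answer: 11163/7 ≈ 1594.7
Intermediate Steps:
s(d, f) = d**2
S(J) = 2/J (S(J) = 4/(J + J) = 4/((2*J)) = 4*(1/(2*J)) = 2/J)
s(61, -44)/S(X(-2*(-7))) = 61**2/((2/((12/((-2*(-7))))))) = 3721/((2/((12/14)))) = 3721/((2/((12*(1/14))))) = 3721/((2/(6/7))) = 3721/((2*(7/6))) = 3721/(7/3) = 3721*(3/7) = 11163/7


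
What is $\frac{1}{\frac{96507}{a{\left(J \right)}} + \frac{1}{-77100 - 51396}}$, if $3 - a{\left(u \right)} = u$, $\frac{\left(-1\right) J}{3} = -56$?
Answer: $- \frac{7067280}{4133587879} \approx -0.0017097$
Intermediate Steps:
$J = 168$ ($J = \left(-3\right) \left(-56\right) = 168$)
$a{\left(u \right)} = 3 - u$
$\frac{1}{\frac{96507}{a{\left(J \right)}} + \frac{1}{-77100 - 51396}} = \frac{1}{\frac{96507}{3 - 168} + \frac{1}{-77100 - 51396}} = \frac{1}{\frac{96507}{3 - 168} + \frac{1}{-128496}} = \frac{1}{\frac{96507}{-165} - \frac{1}{128496}} = \frac{1}{96507 \left(- \frac{1}{165}\right) - \frac{1}{128496}} = \frac{1}{- \frac{32169}{55} - \frac{1}{128496}} = \frac{1}{- \frac{4133587879}{7067280}} = - \frac{7067280}{4133587879}$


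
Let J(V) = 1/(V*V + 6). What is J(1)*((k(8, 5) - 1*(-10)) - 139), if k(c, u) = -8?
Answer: -137/7 ≈ -19.571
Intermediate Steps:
J(V) = 1/(6 + V²) (J(V) = 1/(V² + 6) = 1/(6 + V²))
J(1)*((k(8, 5) - 1*(-10)) - 139) = ((-8 - 1*(-10)) - 139)/(6 + 1²) = ((-8 + 10) - 139)/(6 + 1) = (2 - 139)/7 = (⅐)*(-137) = -137/7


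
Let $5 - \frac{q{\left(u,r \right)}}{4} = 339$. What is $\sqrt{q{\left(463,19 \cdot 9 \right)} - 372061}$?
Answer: $i \sqrt{373397} \approx 611.06 i$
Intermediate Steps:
$q{\left(u,r \right)} = -1336$ ($q{\left(u,r \right)} = 20 - 1356 = -1336$)
$\sqrt{q{\left(463,19 \cdot 9 \right)} - 372061} = \sqrt{-1336 - 372061} = \sqrt{-373397} = i \sqrt{373397}$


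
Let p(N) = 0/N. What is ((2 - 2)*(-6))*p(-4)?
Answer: 0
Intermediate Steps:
p(N) = 0
((2 - 2)*(-6))*p(-4) = ((2 - 2)*(-6))*0 = (0*(-6))*0 = 0*0 = 0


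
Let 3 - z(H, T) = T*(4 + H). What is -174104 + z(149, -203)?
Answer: -143042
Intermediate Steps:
z(H, T) = 3 - T*(4 + H)
-174104 + z(149, -203) = -174104 + (3 - 4*(-203) - 1*149*(-203)) = -174104 + (3 + 812 + 30247) = -174104 + 31062 = -143042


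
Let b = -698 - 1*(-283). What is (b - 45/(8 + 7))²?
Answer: 174724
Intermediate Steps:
b = -415 (b = -698 + 283 = -415)
(b - 45/(8 + 7))² = (-415 - 45/(8 + 7))² = (-415 - 45/15)² = (-415 - 45*1/15)² = (-415 - 3)² = (-418)² = 174724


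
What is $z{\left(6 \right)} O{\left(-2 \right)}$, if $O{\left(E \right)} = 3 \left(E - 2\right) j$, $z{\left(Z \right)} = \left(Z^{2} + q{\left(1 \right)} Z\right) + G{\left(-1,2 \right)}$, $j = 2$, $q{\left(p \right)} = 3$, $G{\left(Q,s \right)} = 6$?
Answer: $-1440$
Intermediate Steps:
$z{\left(Z \right)} = 6 + Z^{2} + 3 Z$ ($z{\left(Z \right)} = \left(Z^{2} + 3 Z\right) + 6 = 6 + Z^{2} + 3 Z$)
$O{\left(E \right)} = -12 + 6 E$ ($O{\left(E \right)} = 3 \left(E - 2\right) 2 = 3 \left(-2 + E\right) 2 = \left(-6 + 3 E\right) 2 = -12 + 6 E$)
$z{\left(6 \right)} O{\left(-2 \right)} = \left(6 + 6^{2} + 3 \cdot 6\right) \left(-12 + 6 \left(-2\right)\right) = \left(6 + 36 + 18\right) \left(-12 - 12\right) = 60 \left(-24\right) = -1440$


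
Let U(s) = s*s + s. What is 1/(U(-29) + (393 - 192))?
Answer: 1/1013 ≈ 0.00098717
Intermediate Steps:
U(s) = s + s**2 (U(s) = s**2 + s = s + s**2)
1/(U(-29) + (393 - 192)) = 1/(-29*(1 - 29) + (393 - 192)) = 1/(-29*(-28) + 201) = 1/(812 + 201) = 1/1013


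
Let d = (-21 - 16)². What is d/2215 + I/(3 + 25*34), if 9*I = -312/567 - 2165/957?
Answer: 633271535818/1025221625505 ≈ 0.61769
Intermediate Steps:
I = -169571/542619 (I = (-312/567 - 2165/957)/9 = (-312*1/567 - 2165*1/957)/9 = (-104/189 - 2165/957)/9 = (⅑)*(-169571/60291) = -169571/542619 ≈ -0.31250)
d = 1369 (d = (-37)² = 1369)
d/2215 + I/(3 + 25*34) = 1369/2215 - 169571/(542619*(3 + 25*34)) = 1369*(1/2215) - 169571/(542619*(3 + 850)) = 1369/2215 - 169571/542619/853 = 1369/2215 - 169571/542619*1/853 = 1369/2215 - 169571/462854007 = 633271535818/1025221625505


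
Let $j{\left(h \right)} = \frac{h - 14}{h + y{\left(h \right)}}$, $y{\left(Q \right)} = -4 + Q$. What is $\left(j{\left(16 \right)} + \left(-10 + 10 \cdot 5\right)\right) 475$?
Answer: $\frac{266475}{14} \approx 19034.0$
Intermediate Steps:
$j{\left(h \right)} = \frac{-14 + h}{-4 + 2 h}$ ($j{\left(h \right)} = \frac{h - 14}{h + \left(-4 + h\right)} = \frac{-14 + h}{-4 + 2 h}$)
$\left(j{\left(16 \right)} + \left(-10 + 10 \cdot 5\right)\right) 475 = \left(\frac{-14 + 16}{2 \left(-2 + 16\right)} + \left(-10 + 10 \cdot 5\right)\right) 475 = \left(\frac{1}{2} \cdot \frac{1}{14} \cdot 2 + \left(-10 + 50\right)\right) 475 = \left(\frac{1}{2} \cdot \frac{1}{14} \cdot 2 + 40\right) 475 = \left(\frac{1}{14} + 40\right) 475 = \frac{561}{14} \cdot 475 = \frac{266475}{14}$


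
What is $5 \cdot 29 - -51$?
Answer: $196$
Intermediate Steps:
$5 \cdot 29 - -51 = 145 + 51 = 196$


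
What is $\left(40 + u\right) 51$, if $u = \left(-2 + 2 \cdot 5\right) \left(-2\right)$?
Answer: $1224$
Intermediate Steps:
$u = -16$ ($u = \left(-2 + 10\right) \left(-2\right) = 8 \left(-2\right) = -16$)
$\left(40 + u\right) 51 = \left(40 - 16\right) 51 = 24 \cdot 51 = 1224$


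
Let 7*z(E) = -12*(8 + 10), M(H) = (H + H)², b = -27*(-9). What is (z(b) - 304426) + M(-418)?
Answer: 2761074/7 ≈ 3.9444e+5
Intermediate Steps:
b = 243
M(H) = 4*H² (M(H) = (2*H)² = 4*H²)
z(E) = -216/7 (z(E) = (-12*(8 + 10))/7 = (-12*18)/7 = (⅐)*(-216) = -216/7)
(z(b) - 304426) + M(-418) = (-216/7 - 304426) + 4*(-418)² = -2131198/7 + 4*174724 = -2131198/7 + 698896 = 2761074/7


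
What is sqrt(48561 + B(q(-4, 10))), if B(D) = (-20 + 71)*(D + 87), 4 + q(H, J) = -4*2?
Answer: sqrt(52386) ≈ 228.88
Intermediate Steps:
q(H, J) = -12 (q(H, J) = -4 - 4*2 = -4 - 8 = -12)
B(D) = 4437 + 51*D (B(D) = 51*(87 + D) = 4437 + 51*D)
sqrt(48561 + B(q(-4, 10))) = sqrt(48561 + (4437 + 51*(-12))) = sqrt(48561 + (4437 - 612)) = sqrt(48561 + 3825) = sqrt(52386)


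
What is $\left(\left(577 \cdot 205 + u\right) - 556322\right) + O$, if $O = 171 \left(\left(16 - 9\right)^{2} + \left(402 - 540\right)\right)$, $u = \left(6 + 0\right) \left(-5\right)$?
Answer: $-453286$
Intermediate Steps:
$u = -30$ ($u = 6 \left(-5\right) = -30$)
$O = -15219$ ($O = 171 \left(7^{2} - 138\right) = 171 \left(49 - 138\right) = 171 \left(-89\right) = -15219$)
$\left(\left(577 \cdot 205 + u\right) - 556322\right) + O = \left(\left(577 \cdot 205 - 30\right) - 556322\right) - 15219 = \left(\left(118285 - 30\right) - 556322\right) - 15219 = \left(118255 - 556322\right) - 15219 = -438067 - 15219 = -453286$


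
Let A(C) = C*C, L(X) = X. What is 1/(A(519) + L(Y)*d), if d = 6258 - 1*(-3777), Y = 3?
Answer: 1/299466 ≈ 3.3393e-6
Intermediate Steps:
d = 10035 (d = 6258 + 3777 = 10035)
A(C) = C²
1/(A(519) + L(Y)*d) = 1/(519² + 3*10035) = 1/(269361 + 30105) = 1/299466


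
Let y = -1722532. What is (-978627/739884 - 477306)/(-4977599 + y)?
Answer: 117717350377/1652439908268 ≈ 0.071239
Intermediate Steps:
(-978627/739884 - 477306)/(-4977599 + y) = (-978627/739884 - 477306)/(-4977599 - 1722532) = (-978627*1/739884 - 477306)/(-6700131) = (-326209/246628 - 477306)*(-1/6700131) = -117717350377/246628*(-1/6700131) = 117717350377/1652439908268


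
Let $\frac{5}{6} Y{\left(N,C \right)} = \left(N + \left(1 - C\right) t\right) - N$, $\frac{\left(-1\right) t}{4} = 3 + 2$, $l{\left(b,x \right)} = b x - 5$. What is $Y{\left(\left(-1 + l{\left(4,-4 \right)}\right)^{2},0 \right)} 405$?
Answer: $-9720$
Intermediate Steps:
$l{\left(b,x \right)} = -5 + b x$
$t = -20$ ($t = - 4 \left(3 + 2\right) = \left(-4\right) 5 = -20$)
$Y{\left(N,C \right)} = -24 + 24 C$ ($Y{\left(N,C \right)} = \frac{6 \left(\left(N + \left(1 - C\right) \left(-20\right)\right) - N\right)}{5} = \frac{6 \left(\left(N + \left(-20 + 20 C\right)\right) - N\right)}{5} = \frac{6 \left(\left(-20 + N + 20 C\right) - N\right)}{5} = \frac{6 \left(-20 + 20 C\right)}{5} = -24 + 24 C$)
$Y{\left(\left(-1 + l{\left(4,-4 \right)}\right)^{2},0 \right)} 405 = \left(-24 + 24 \cdot 0\right) 405 = \left(-24 + 0\right) 405 = \left(-24\right) 405 = -9720$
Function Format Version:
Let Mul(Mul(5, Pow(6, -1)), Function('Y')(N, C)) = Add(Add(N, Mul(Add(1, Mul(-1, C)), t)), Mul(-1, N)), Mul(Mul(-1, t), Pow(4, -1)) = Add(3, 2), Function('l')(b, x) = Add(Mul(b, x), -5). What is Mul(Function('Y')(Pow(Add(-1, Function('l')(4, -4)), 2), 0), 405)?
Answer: -9720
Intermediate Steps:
Function('l')(b, x) = Add(-5, Mul(b, x))
t = -20 (t = Mul(-4, Add(3, 2)) = Mul(-4, 5) = -20)
Function('Y')(N, C) = Add(-24, Mul(24, C)) (Function('Y')(N, C) = Mul(Rational(6, 5), Add(Add(N, Mul(Add(1, Mul(-1, C)), -20)), Mul(-1, N))) = Mul(Rational(6, 5), Add(Add(N, Add(-20, Mul(20, C))), Mul(-1, N))) = Mul(Rational(6, 5), Add(Add(-20, N, Mul(20, C)), Mul(-1, N))) = Mul(Rational(6, 5), Add(-20, Mul(20, C))) = Add(-24, Mul(24, C)))
Mul(Function('Y')(Pow(Add(-1, Function('l')(4, -4)), 2), 0), 405) = Mul(Add(-24, Mul(24, 0)), 405) = Mul(Add(-24, 0), 405) = Mul(-24, 405) = -9720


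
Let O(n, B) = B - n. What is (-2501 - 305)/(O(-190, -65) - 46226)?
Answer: 2806/46101 ≈ 0.060866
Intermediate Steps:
(-2501 - 305)/(O(-190, -65) - 46226) = (-2501 - 305)/((-65 - 1*(-190)) - 46226) = -2806/((-65 + 190) - 46226) = -2806/(125 - 46226) = -2806/(-46101) = -2806*(-1/46101) = 2806/46101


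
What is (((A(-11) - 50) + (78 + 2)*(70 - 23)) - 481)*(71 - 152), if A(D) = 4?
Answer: -261873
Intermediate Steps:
(((A(-11) - 50) + (78 + 2)*(70 - 23)) - 481)*(71 - 152) = (((4 - 50) + (78 + 2)*(70 - 23)) - 481)*(71 - 152) = ((-46 + 80*47) - 481)*(-81) = ((-46 + 3760) - 481)*(-81) = (3714 - 481)*(-81) = 3233*(-81) = -261873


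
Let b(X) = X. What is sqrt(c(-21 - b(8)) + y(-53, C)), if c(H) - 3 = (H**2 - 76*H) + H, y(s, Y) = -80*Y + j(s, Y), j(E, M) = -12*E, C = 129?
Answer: I*sqrt(6665) ≈ 81.639*I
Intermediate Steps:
y(s, Y) = -80*Y - 12*s
c(H) = 3 + H**2 - 75*H (c(H) = 3 + ((H**2 - 76*H) + H) = 3 + (H**2 - 75*H) = 3 + H**2 - 75*H)
sqrt(c(-21 - b(8)) + y(-53, C)) = sqrt((3 + (-21 - 1*8)**2 - 75*(-21 - 1*8)) + (-80*129 - 12*(-53))) = sqrt((3 + (-21 - 8)**2 - 75*(-21 - 8)) + (-10320 + 636)) = sqrt((3 + (-29)**2 - 75*(-29)) - 9684) = sqrt((3 + 841 + 2175) - 9684) = sqrt(3019 - 9684) = sqrt(-6665) = I*sqrt(6665)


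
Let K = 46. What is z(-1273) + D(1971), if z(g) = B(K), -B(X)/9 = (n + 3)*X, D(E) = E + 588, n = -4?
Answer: 2973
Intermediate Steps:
D(E) = 588 + E
B(X) = 9*X (B(X) = -9*(-4 + 3)*X = -(-9)*X = 9*X)
z(g) = 414 (z(g) = 9*46 = 414)
z(-1273) + D(1971) = 414 + (588 + 1971) = 414 + 2559 = 2973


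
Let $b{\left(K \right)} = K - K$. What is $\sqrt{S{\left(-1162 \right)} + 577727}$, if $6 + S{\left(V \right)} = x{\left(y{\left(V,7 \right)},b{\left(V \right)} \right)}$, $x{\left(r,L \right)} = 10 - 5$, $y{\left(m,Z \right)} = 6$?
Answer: $\sqrt{577726} \approx 760.08$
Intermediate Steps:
$b{\left(K \right)} = 0$
$x{\left(r,L \right)} = 5$
$S{\left(V \right)} = -1$ ($S{\left(V \right)} = -6 + 5 = -1$)
$\sqrt{S{\left(-1162 \right)} + 577727} = \sqrt{-1 + 577727} = \sqrt{577726}$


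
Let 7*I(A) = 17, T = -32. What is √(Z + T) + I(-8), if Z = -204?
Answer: 17/7 + 2*I*√59 ≈ 2.4286 + 15.362*I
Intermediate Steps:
I(A) = 17/7 (I(A) = (⅐)*17 = 17/7)
√(Z + T) + I(-8) = √(-204 - 32) + 17/7 = √(-236) + 17/7 = 2*I*√59 + 17/7 = 17/7 + 2*I*√59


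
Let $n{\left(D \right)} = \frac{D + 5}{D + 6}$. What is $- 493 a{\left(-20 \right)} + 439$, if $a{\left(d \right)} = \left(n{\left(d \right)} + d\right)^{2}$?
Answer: $- \frac{34534881}{196} \approx -1.762 \cdot 10^{5}$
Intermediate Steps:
$n{\left(D \right)} = \frac{5 + D}{6 + D}$
$a{\left(d \right)} = \left(d + \frac{5 + d}{6 + d}\right)^{2}$ ($a{\left(d \right)} = \left(\frac{5 + d}{6 + d} + d\right)^{2} = \left(d + \frac{5 + d}{6 + d}\right)^{2}$)
$- 493 a{\left(-20 \right)} + 439 = - 493 \frac{\left(5 - 20 - 20 \left(6 - 20\right)\right)^{2}}{\left(6 - 20\right)^{2}} + 439 = - 493 \frac{\left(5 - 20 - -280\right)^{2}}{196} + 439 = - 493 \frac{\left(5 - 20 + 280\right)^{2}}{196} + 439 = - 493 \frac{265^{2}}{196} + 439 = - 493 \cdot \frac{1}{196} \cdot 70225 + 439 = \left(-493\right) \frac{70225}{196} + 439 = - \frac{34620925}{196} + 439 = - \frac{34534881}{196}$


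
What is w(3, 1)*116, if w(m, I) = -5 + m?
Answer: -232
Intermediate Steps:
w(3, 1)*116 = (-5 + 3)*116 = -2*116 = -232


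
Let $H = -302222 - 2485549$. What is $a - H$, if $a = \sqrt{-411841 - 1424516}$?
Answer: $2787771 + i \sqrt{1836357} \approx 2.7878 \cdot 10^{6} + 1355.1 i$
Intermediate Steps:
$H = -2787771$
$a = i \sqrt{1836357}$ ($a = \sqrt{-1836357} = i \sqrt{1836357} \approx 1355.1 i$)
$a - H = i \sqrt{1836357} - -2787771 = i \sqrt{1836357} + 2787771 = 2787771 + i \sqrt{1836357}$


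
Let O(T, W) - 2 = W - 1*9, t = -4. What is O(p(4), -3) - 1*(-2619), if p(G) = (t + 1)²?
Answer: 2609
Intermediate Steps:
p(G) = 9 (p(G) = (-4 + 1)² = (-3)² = 9)
O(T, W) = -7 + W (O(T, W) = 2 + (W - 1*9) = 2 + (W - 9) = 2 + (-9 + W) = -7 + W)
O(p(4), -3) - 1*(-2619) = (-7 - 3) - 1*(-2619) = -10 + 2619 = 2609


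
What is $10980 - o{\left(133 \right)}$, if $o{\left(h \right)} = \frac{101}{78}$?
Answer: $\frac{856339}{78} \approx 10979.0$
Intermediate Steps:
$o{\left(h \right)} = \frac{101}{78}$ ($o{\left(h \right)} = 101 \cdot \frac{1}{78} = \frac{101}{78}$)
$10980 - o{\left(133 \right)} = 10980 - \frac{101}{78} = \frac{856339}{78}$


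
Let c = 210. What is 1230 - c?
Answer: 1020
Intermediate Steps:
1230 - c = 1230 - 1*210 = 1230 - 210 = 1020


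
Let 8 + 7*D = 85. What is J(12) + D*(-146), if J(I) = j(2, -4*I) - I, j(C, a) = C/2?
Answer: -1617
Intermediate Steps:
D = 11 (D = -8/7 + (1/7)*85 = -8/7 + 85/7 = 11)
j(C, a) = C/2 (j(C, a) = C*(1/2) = C/2)
J(I) = 1 - I (J(I) = (1/2)*2 - I = 1 - I)
J(12) + D*(-146) = (1 - 1*12) + 11*(-146) = (1 - 12) - 1606 = -11 - 1606 = -1617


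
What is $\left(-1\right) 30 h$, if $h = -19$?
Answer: $570$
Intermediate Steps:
$\left(-1\right) 30 h = \left(-1\right) 30 \left(-19\right) = \left(-30\right) \left(-19\right) = 570$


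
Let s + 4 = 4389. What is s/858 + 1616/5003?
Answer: 23324683/4292574 ≈ 5.4337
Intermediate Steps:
s = 4385 (s = -4 + 4389 = 4385)
s/858 + 1616/5003 = 4385/858 + 1616/5003 = 23324683/4292574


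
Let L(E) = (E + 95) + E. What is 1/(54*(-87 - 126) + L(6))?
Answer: -1/11395 ≈ -8.7758e-5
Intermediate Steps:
L(E) = 95 + 2*E (L(E) = (95 + E) + E = 95 + 2*E)
1/(54*(-87 - 126) + L(6)) = 1/(54*(-87 - 126) + (95 + 2*6)) = 1/(54*(-213) + (95 + 12)) = 1/(-11502 + 107) = 1/(-11395) = -1/11395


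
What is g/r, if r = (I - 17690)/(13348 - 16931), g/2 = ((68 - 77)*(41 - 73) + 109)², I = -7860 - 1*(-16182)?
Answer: 564713047/4684 ≈ 1.2056e+5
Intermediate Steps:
I = 8322 (I = -7860 + 16182 = 8322)
g = 315218 (g = 2*((68 - 77)*(41 - 73) + 109)² = 2*(-9*(-32) + 109)² = 2*(288 + 109)² = 2*397² = 2*157609 = 315218)
r = 9368/3583 (r = (8322 - 17690)/(13348 - 16931) = -9368/(-3583) = -9368*(-1/3583) = 9368/3583 ≈ 2.6146)
g/r = 315218/(9368/3583) = 315218*(3583/9368) = 564713047/4684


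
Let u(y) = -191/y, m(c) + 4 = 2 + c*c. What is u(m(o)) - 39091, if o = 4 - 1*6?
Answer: -78373/2 ≈ -39187.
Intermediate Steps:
o = -2 (o = 4 - 6 = -2)
m(c) = -2 + c**2 (m(c) = -4 + (2 + c*c) = -4 + (2 + c**2) = -2 + c**2)
u(m(o)) - 39091 = -191/(-2 + (-2)**2) - 39091 = -191/(-2 + 4) - 39091 = -191/2 - 39091 = -78373/2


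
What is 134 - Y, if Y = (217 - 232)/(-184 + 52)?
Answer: 5891/44 ≈ 133.89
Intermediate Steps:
Y = 5/44 (Y = -15/(-132) = -15*(-1/132) = 5/44 ≈ 0.11364)
134 - Y = 134 - 1*5/44 = 134 - 5/44 = 5891/44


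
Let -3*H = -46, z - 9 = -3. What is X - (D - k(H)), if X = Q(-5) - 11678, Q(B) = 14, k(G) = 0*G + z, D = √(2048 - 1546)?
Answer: -11658 - √502 ≈ -11680.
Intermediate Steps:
z = 6 (z = 9 - 3 = 6)
H = 46/3 (H = -⅓*(-46) = 46/3 ≈ 15.333)
D = √502 ≈ 22.405
k(G) = 6 (k(G) = 0*G + 6 = 0 + 6 = 6)
X = -11664 (X = 14 - 11678 = -11664)
X - (D - k(H)) = -11664 - (√502 - 1*6) = -11664 - (√502 - 6) = -11664 - (-6 + √502) = -11664 + (6 - √502) = -11658 - √502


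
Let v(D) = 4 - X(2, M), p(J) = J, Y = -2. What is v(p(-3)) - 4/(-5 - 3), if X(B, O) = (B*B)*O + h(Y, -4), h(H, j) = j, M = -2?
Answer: 33/2 ≈ 16.500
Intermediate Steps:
X(B, O) = -4 + O*B² (X(B, O) = (B*B)*O - 4 = B²*O - 4 = O*B² - 4 = -4 + O*B²)
v(D) = 16 (v(D) = 4 - (-4 - 2*2²) = 4 - (-4 - 2*4) = 4 - (-4 - 8) = 4 - 1*(-12) = 4 + 12 = 16)
v(p(-3)) - 4/(-5 - 3) = 16 - 4/(-5 - 3) = 16 - 4/(-8) = 16 - ⅛*(-4) = 16 + ½ = 33/2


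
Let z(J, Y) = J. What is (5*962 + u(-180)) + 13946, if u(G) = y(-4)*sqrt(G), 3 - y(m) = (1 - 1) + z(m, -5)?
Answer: 18756 + 42*I*sqrt(5) ≈ 18756.0 + 93.915*I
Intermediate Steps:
y(m) = 3 - m (y(m) = 3 - ((1 - 1) + m) = 3 - (0 + m) = 3 - m)
u(G) = 7*sqrt(G) (u(G) = (3 - 1*(-4))*sqrt(G) = (3 + 4)*sqrt(G) = 7*sqrt(G))
(5*962 + u(-180)) + 13946 = (5*962 + 7*sqrt(-180)) + 13946 = (4810 + 7*(6*I*sqrt(5))) + 13946 = (4810 + 42*I*sqrt(5)) + 13946 = 18756 + 42*I*sqrt(5)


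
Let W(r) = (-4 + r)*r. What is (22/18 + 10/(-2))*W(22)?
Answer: -1496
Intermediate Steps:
W(r) = r*(-4 + r)
(22/18 + 10/(-2))*W(22) = (22/18 + 10/(-2))*(22*(-4 + 22)) = (22*(1/18) + 10*(-½))*(22*18) = (11/9 - 5)*396 = -34/9*396 = -1496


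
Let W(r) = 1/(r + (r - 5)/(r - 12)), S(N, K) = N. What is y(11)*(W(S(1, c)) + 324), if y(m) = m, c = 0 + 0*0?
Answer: 53581/15 ≈ 3572.1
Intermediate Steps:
c = 0 (c = 0 + 0 = 0)
W(r) = 1/(r + (-5 + r)/(-12 + r))
y(11)*(W(S(1, c)) + 324) = 11*((12 - 1*1)/(5 - 1*1**2 + 11*1) + 324) = 11*((12 - 1)/(5 - 1*1 + 11) + 324) = 11*(11/(5 - 1 + 11) + 324) = 11*(11/15 + 324) = 11*(4871/15) = 53581/15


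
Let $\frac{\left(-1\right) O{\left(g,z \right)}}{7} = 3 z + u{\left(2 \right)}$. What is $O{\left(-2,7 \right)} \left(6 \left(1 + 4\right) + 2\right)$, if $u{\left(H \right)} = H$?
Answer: $-5152$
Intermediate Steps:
$O{\left(g,z \right)} = -14 - 21 z$ ($O{\left(g,z \right)} = - 7 \left(3 z + 2\right) = - 7 \left(2 + 3 z\right) = -14 - 21 z$)
$O{\left(-2,7 \right)} \left(6 \left(1 + 4\right) + 2\right) = \left(-14 - 147\right) \left(6 \left(1 + 4\right) + 2\right) = \left(-14 - 147\right) \left(6 \cdot 5 + 2\right) = - 161 \left(30 + 2\right) = \left(-161\right) 32 = -5152$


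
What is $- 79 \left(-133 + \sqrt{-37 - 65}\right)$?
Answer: $10507 - 79 i \sqrt{102} \approx 10507.0 - 797.86 i$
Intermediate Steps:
$- 79 \left(-133 + \sqrt{-37 - 65}\right) = - 79 \left(-133 + \sqrt{-102}\right) = - 79 \left(-133 + i \sqrt{102}\right) = 10507 - 79 i \sqrt{102}$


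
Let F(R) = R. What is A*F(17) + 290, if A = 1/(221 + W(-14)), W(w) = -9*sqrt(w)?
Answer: 14496507/49975 + 153*I*sqrt(14)/49975 ≈ 290.08 + 0.011455*I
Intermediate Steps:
A = 1/(221 - 9*I*sqrt(14)) ≈ 0.0044222 + 0.00067384*I
A*F(17) + 290 = (221/49975 + 9*I*sqrt(14)/49975)*17 + 290 = (3757/49975 + 153*I*sqrt(14)/49975) + 290 = 14496507/49975 + 153*I*sqrt(14)/49975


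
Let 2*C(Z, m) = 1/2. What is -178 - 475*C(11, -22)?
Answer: -1187/4 ≈ -296.75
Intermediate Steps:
C(Z, m) = 1/4 (C(Z, m) = (1/2)/2 = (1/2)*(1/2) = 1/4)
-178 - 475*C(11, -22) = -178 - 475*1/4 = -178 - 475/4 = -1187/4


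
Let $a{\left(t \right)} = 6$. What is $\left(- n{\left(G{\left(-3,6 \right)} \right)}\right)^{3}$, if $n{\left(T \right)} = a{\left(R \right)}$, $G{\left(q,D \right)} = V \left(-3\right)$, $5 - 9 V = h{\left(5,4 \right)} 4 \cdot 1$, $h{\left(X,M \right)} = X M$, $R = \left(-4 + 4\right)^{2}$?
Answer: $-216$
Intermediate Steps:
$R = 0$ ($R = 0^{2} = 0$)
$h{\left(X,M \right)} = M X$
$V = - \frac{25}{3}$ ($V = \frac{5}{9} - \frac{4 \cdot 5 \cdot 4 \cdot 1}{9} = \frac{5}{9} - \frac{20 \cdot 4 \cdot 1}{9} = \frac{5}{9} - \frac{80 \cdot 1}{9} = \frac{5}{9} - \frac{80}{9} = - \frac{25}{3} \approx -8.3333$)
$G{\left(q,D \right)} = 25$ ($G{\left(q,D \right)} = \left(- \frac{25}{3}\right) \left(-3\right) = 25$)
$n{\left(T \right)} = 6$
$\left(- n{\left(G{\left(-3,6 \right)} \right)}\right)^{3} = \left(\left(-1\right) 6\right)^{3} = \left(-6\right)^{3} = -216$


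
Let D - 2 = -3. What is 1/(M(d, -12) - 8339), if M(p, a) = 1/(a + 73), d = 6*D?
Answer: -61/508678 ≈ -0.00011992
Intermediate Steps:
D = -1 (D = 2 - 3 = -1)
d = -6 (d = 6*(-1) = -6)
M(p, a) = 1/(73 + a)
1/(M(d, -12) - 8339) = 1/(1/(73 - 12) - 8339) = 1/(1/61 - 8339) = 1/(-508678/61) = -61/508678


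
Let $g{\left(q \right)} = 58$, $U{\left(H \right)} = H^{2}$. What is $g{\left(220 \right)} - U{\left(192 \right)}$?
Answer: $-36806$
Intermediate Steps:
$g{\left(220 \right)} - U{\left(192 \right)} = 58 - 192^{2} = 58 - 36864 = -36806$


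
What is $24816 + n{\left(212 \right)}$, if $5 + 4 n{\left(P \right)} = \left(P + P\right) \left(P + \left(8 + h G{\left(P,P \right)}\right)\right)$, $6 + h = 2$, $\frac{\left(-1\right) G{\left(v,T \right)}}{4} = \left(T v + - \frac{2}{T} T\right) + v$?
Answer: $\frac{306517275}{4} \approx 7.6629 \cdot 10^{7}$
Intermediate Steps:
$G{\left(v,T \right)} = 8 - 4 v - 4 T v$ ($G{\left(v,T \right)} = - 4 \left(\left(T v + - \frac{2}{T} T\right) + v\right) = - 4 \left(\left(T v - 2\right) + v\right) = - 4 \left(\left(-2 + T v\right) + v\right) = - 4 \left(-2 + v + T v\right) = 8 - 4 v - 4 T v$)
$h = -4$ ($h = -6 + 2 = -4$)
$n{\left(P \right)} = - \frac{5}{4} + \frac{P \left(-24 + 16 P^{2} + 17 P\right)}{2}$ ($n{\left(P \right)} = - \frac{5}{4} + \frac{\left(P + P\right) \left(P - \left(-8 + 4 \left(8 - 4 P - 4 P P\right)\right)\right)}{4} = - \frac{5}{4} + \frac{2 P \left(P - \left(-8 + 4 \left(8 - 4 P - 4 P^{2}\right)\right)\right)}{4} = - \frac{5}{4} + \frac{2 P \left(P + \left(8 + \left(-32 + 16 P + 16 P^{2}\right)\right)\right)}{4} = - \frac{5}{4} + \frac{2 P \left(P + \left(-24 + 16 P + 16 P^{2}\right)\right)}{4} = - \frac{5}{4} + \frac{2 P \left(-24 + 16 P^{2} + 17 P\right)}{4} = - \frac{5}{4} + \frac{P \left(-24 + 16 P^{2} + 17 P\right)}{2}$)
$24816 + n{\left(212 \right)} = 24816 + \left(- \frac{5}{4} - 2544 + 8 \cdot 212^{3} + \frac{17 \cdot 212^{2}}{2}\right) = 24816 + \left(- \frac{5}{4} - 2544 + 8 \cdot 9528128 + \frac{17}{2} \cdot 44944\right) = 24816 + \left(- \frac{5}{4} - 2544 + 76225024 + 382024\right) = 24816 + \frac{306418011}{4} = \frac{306517275}{4}$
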